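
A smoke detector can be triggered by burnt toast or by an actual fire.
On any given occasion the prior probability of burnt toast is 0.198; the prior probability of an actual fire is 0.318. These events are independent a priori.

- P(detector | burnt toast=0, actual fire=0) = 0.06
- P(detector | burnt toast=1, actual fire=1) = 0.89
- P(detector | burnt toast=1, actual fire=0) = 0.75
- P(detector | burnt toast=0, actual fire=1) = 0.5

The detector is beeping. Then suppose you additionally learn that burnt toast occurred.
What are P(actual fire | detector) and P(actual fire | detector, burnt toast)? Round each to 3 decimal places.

Sum P(detector|·) weighted by the priors over the 4 (burnt toast, actual fire) configurations:
  P(detector) = 0.06·0.802·0.682 + 0.5·0.802·0.318 + 0.75·0.198·0.682 + 0.89·0.198·0.318
        = 0.032818 + 0.127518 + 0.101277 + 0.056038 = 0.317651
Keeping only the actual fire-present terms gives 0.183556, so
  P(actual fire | detector) = 0.183556 / 0.317651 ≈ 0.578

Now also conditioning on burnt toast=true:
Sum P(detector|·) weighted by the priors over both values of actual fire:
  P(detector | burnt toast) = 0.75·0.682 + 0.89·0.318
        = 0.511500 + 0.283020 = 0.794520
Configurations with actual fire contribute 0.283020, so
  P(actual fire | detector, burnt toast) = 0.283020 / 0.794520 ≈ 0.356

P(actual fire | detector) ≈ 0.578; P(actual fire | detector, burnt toast) ≈ 0.356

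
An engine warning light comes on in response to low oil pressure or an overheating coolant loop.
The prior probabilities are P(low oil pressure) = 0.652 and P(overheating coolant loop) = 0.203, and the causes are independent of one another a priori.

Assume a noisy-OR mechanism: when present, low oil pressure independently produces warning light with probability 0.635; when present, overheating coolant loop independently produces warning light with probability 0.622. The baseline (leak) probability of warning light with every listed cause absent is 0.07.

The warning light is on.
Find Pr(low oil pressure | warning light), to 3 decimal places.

Pr(low oil pressure | warning light) ≈ 0.875

Under noisy-OR, P(warning light | causes) = 1 − (1−0.07)·∏(1−qᵢ) over the active causes.
For the numerator, keep only low oil pressure=true terms: 0.343251 + 0.115373 = 0.458624
Normalizer over all consistent configurations: 0.07*0.348*0.797 + 0.64846*0.348*0.203 + 0.66055*0.652*0.797 + 0.871688*0.652*0.203 = 0.523849
P(low oil pressure | warning light) = 0.458624/0.523849 ≈ 0.875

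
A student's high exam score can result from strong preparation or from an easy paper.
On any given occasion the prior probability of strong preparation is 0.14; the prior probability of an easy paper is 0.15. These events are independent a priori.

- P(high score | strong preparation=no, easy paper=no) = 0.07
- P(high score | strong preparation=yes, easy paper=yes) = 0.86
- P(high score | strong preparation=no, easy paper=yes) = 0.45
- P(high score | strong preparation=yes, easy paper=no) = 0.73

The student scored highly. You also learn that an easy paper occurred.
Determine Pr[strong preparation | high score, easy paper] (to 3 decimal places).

Weight on strong preparation=true, given the evidence: 0.86×0.14 = 0.120400
Denominator P(high score | easy paper): 0.45×0.86 + 0.86×0.14 = 0.507400
P(strong preparation | high score, easy paper) = 0.120400/0.507400 ≈ 0.237

Pr[strong preparation | high score, easy paper] ≈ 0.237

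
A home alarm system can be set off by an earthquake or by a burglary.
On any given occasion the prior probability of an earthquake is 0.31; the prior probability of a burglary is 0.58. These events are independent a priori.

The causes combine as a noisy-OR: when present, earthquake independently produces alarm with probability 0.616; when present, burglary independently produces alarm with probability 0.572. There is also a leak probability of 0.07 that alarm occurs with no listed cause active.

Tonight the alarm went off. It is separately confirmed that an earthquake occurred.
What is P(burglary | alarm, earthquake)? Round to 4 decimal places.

P(burglary | alarm, earthquake) ≈ 0.6454

Under noisy-OR, P(alarm | causes) = 1 − (1−0.07)·∏(1−qᵢ) over the active causes.
By total probability over both values of burglary:
  P(alarm | earthquake) = 0.64288×0.42 + 0.847153×0.58
        = 0.270010 + 0.491349 = 0.761359
Configurations with burglary contribute 0.491349, so
  P(burglary | alarm, earthquake) = 0.491349 / 0.761359 ≈ 0.6454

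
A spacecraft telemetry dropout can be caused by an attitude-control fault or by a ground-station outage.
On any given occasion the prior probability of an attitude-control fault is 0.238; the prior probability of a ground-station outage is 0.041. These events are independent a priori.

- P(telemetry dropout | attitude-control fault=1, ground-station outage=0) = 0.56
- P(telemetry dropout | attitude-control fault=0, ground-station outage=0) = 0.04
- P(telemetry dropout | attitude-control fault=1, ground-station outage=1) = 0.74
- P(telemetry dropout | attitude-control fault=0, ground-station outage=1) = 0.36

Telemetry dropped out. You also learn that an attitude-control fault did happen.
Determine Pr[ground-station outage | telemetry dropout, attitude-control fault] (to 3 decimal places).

Pr[ground-station outage | telemetry dropout, attitude-control fault] ≈ 0.053

Numerator (weight on configurations with ground-station outage): 0.74×0.041 = 0.030340
The normalizing constant is 0.56×0.959 + 0.74×0.041 = 0.567380
P(ground-station outage | telemetry dropout, attitude-control fault) = 0.030340/0.567380 ≈ 0.053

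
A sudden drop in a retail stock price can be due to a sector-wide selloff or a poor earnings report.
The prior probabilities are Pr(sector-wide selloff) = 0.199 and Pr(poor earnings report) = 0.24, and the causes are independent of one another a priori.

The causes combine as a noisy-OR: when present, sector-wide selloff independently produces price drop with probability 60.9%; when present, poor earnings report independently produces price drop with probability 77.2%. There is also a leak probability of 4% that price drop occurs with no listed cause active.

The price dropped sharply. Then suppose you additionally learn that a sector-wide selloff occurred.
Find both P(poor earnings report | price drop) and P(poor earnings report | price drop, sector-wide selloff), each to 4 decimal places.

P(poor earnings report | price drop) ≈ 0.6200; P(poor earnings report | price drop, sector-wide selloff) ≈ 0.3161

Under noisy-OR, P(price drop | causes) = 1 − (1−0.04)·∏(1−qᵢ) over the active causes.
Numerator (weight on configurations with poor earnings report): 0.150163 + 0.043673 = 0.193836
Normalizer over all consistent configurations: 0.04·0.801·0.76 + 0.78112·0.801·0.24 + 0.62464·0.199·0.76 + 0.914418·0.199·0.24 = 0.312657
Posterior = 0.193836 / 0.312657 ≈ 0.6200

Now also conditioning on sector-wide selloff=true:
P(price drop | sector-wide selloff) = 0.62464*0.76 + 0.914418*0.24 = 0.474726 + 0.219460 = 0.694186
Of this, 0.219460 comes from 0.914418*0.24 (the poor earnings report=true cases).
So P(poor earnings report | price drop, sector-wide selloff) = 0.219460/0.694186 ≈ 0.3161.
Conditioning on sector-wide selloff lowers the posterior on poor earnings report: the classic explaining-away effect in a common-effect structure.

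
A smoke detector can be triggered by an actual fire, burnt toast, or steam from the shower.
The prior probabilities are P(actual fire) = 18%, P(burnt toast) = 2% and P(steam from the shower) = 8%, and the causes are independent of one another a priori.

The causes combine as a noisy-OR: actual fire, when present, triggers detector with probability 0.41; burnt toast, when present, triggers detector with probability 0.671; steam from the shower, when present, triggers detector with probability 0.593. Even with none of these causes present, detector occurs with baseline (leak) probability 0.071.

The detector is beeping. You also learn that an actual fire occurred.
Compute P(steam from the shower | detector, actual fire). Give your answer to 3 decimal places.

P(steam from the shower | detector, actual fire) ≈ 0.129

Under noisy-OR, P(detector | causes) = 1 − (1−0.071)·∏(1−qᵢ) over the active causes.
P(detector | actual fire) = 0.45189·0.98·0.92 + 0.776919·0.98·0.08 + 0.819672·0.02·0.92 + 0.926606·0.02·0.08 = 0.407424 + 0.060910 + 0.015082 + 0.001483 = 0.484899
Restricting to configurations with steam from the shower present: 0.060910 + 0.001483 = 0.062393.
P(steam from the shower | detector, actual fire) = 0.062393 / 0.484899 ≈ 0.129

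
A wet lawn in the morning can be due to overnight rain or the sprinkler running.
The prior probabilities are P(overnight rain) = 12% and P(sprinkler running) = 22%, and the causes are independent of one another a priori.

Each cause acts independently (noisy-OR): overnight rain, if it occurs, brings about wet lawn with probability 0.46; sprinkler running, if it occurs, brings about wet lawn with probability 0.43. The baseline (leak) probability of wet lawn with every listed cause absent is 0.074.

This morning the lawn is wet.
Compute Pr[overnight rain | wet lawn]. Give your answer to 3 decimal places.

Pr[overnight rain | wet lawn] ≈ 0.316

Under noisy-OR, P(wet lawn | causes) = 1 − (1−0.074)·∏(1−qᵢ) over the active causes.
P(wet lawn) = 0.074·0.88·0.78 + 0.47218·0.88·0.22 + 0.49996·0.12·0.78 + 0.714977·0.12·0.22 = 0.050794 + 0.091414 + 0.046796 + 0.018875 = 0.207879
Of this, 0.065671 comes from 0.046796 + 0.018875 (the overnight rain=true cases).
P(overnight rain | wet lawn) = 0.065671 / 0.207879 ≈ 0.316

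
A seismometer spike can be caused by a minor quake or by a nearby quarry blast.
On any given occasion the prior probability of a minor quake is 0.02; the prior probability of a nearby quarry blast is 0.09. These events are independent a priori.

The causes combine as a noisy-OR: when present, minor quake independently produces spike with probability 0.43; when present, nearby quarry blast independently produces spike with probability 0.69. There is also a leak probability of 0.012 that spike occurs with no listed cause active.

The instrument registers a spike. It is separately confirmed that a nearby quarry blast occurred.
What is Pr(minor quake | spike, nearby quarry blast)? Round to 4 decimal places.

Under noisy-OR, P(spike | causes) = 1 − (1−0.012)·∏(1−qᵢ) over the active causes.
P(spike | nearby quarry blast) = 0.69372×0.98 + 0.82542×0.02 = 0.679846 + 0.016508 = 0.696354
Of this, 0.016508 comes from 0.82542×0.02 (the minor quake=true cases).
P(minor quake | spike, nearby quarry blast) = 0.016508 / 0.696354 ≈ 0.0237

Pr(minor quake | spike, nearby quarry blast) ≈ 0.0237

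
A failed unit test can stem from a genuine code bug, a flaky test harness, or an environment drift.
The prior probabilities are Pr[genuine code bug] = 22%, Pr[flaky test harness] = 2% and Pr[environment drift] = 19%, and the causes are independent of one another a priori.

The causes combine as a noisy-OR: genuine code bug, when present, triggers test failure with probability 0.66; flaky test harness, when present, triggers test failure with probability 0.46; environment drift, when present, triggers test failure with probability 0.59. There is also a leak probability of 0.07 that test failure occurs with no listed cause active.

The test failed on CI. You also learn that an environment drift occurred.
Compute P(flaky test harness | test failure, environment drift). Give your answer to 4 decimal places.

Under noisy-OR, P(test failure | causes) = 1 − (1−0.07)·∏(1−qᵢ) over the active causes.
Weight on flaky test harness=true, given the evidence: 0.012388 + 0.004092 = 0.016480
The normalizing constant is 0.6187·0.78·0.98 + 0.794098·0.78·0.02 + 0.870358·0.22·0.98 + 0.929993·0.22·0.02 = 0.677063
Posterior = 0.016480 / 0.677063 ≈ 0.0243

P(flaky test harness | test failure, environment drift) ≈ 0.0243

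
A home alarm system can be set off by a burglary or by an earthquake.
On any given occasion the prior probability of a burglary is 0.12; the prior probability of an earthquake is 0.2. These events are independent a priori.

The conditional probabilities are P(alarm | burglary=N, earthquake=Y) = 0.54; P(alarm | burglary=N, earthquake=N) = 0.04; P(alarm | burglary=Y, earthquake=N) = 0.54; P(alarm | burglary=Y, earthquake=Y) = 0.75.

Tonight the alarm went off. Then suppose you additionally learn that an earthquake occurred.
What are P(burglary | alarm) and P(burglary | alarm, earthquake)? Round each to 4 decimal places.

Weight on burglary=true, given the evidence: 0.051840 + 0.018000 = 0.069840
The normalizing constant is 0.04×0.88×0.8 + 0.54×0.88×0.2 + 0.54×0.12×0.8 + 0.75×0.12×0.2 = 0.193040
Posterior = 0.069840 / 0.193040 ≈ 0.3618

With the extra evidence:
Numerator (weight on configurations with burglary): 0.75·0.12 = 0.090000
The normalizing constant is 0.54·0.88 + 0.75·0.12 = 0.565200
Posterior = 0.090000 / 0.565200 ≈ 0.1592
This is intercausal reasoning (explaining away): once earthquake accounts for the alarm, burglary becomes less likely.

P(burglary | alarm) ≈ 0.3618; P(burglary | alarm, earthquake) ≈ 0.1592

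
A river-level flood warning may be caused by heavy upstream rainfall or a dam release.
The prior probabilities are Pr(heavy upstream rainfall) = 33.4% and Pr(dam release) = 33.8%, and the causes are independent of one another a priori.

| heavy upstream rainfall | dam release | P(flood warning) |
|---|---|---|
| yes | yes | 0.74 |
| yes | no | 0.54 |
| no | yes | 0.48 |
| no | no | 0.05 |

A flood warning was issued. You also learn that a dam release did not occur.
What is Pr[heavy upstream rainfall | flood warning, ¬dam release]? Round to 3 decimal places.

Pr[heavy upstream rainfall | flood warning, ¬dam release] ≈ 0.844

Numerator (weight on configurations with heavy upstream rainfall): 0.54×0.334 = 0.180360
Denominator P(flood warning | ¬dam release): 0.05×0.666 + 0.54×0.334 = 0.213660
Posterior = 0.180360 / 0.213660 ≈ 0.844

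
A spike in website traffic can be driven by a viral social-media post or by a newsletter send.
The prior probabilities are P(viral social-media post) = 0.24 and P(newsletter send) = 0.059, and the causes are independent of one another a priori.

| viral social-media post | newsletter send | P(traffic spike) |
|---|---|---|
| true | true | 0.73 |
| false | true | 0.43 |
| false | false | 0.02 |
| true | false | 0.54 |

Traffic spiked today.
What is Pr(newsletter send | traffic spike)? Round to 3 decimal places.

Pr(newsletter send | traffic spike) ≈ 0.179

Sum P(traffic spike|·) weighted by the priors over the 4 (viral social-media post, newsletter send) configurations:
  P(traffic spike) = 0.02×0.76×0.941 + 0.43×0.76×0.059 + 0.54×0.24×0.941 + 0.73×0.24×0.059
        = 0.014303 + 0.019281 + 0.121954 + 0.010337 = 0.165875
Configurations with newsletter send contribute 0.029618, so
  P(newsletter send | traffic spike) = 0.029618 / 0.165875 ≈ 0.179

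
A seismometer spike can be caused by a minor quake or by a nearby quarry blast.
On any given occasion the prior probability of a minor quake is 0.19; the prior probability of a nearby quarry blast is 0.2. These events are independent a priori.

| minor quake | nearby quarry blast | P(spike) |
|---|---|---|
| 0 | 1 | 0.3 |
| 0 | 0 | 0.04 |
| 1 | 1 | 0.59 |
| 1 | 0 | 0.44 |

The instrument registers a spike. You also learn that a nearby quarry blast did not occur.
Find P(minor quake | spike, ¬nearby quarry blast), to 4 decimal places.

By total probability over both values of minor quake:
  P(spike | ¬nearby quarry blast) = 0.04×0.81 + 0.44×0.19
        = 0.032400 + 0.083600 = 0.116000
The terms with minor quake present sum to 0.083600, so
  P(minor quake | spike, ¬nearby quarry blast) = 0.083600 / 0.116000 ≈ 0.7207

P(minor quake | spike, ¬nearby quarry blast) ≈ 0.7207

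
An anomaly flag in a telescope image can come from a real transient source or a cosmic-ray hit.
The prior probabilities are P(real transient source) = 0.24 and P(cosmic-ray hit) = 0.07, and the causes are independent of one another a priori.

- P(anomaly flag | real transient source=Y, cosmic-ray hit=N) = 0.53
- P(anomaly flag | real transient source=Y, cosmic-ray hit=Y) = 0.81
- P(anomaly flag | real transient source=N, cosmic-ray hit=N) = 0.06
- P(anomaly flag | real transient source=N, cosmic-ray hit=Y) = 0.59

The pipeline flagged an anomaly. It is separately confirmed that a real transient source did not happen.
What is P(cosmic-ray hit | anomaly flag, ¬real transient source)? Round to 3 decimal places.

P(anomaly flag | ¬real transient source) = 0.06*0.93 + 0.59*0.07 = 0.055800 + 0.041300 = 0.097100
Of this, 0.041300 comes from 0.59*0.07 (the cosmic-ray hit=true cases).
Hence the posterior is 0.041300/0.097100 ≈ 0.425.

P(cosmic-ray hit | anomaly flag, ¬real transient source) ≈ 0.425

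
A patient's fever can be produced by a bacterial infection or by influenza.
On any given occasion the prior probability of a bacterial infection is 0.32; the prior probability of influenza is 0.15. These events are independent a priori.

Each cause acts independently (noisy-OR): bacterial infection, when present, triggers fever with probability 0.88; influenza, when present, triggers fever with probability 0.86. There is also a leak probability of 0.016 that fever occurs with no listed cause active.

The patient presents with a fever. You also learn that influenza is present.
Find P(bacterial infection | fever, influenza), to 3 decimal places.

Under noisy-OR, P(fever | causes) = 1 − (1−0.016)·∏(1−qᵢ) over the active causes.
By total probability over both values of bacterial infection:
  P(fever | influenza) = 0.86224×0.68 + 0.983469×0.32
        = 0.586323 + 0.314710 = 0.901033
Keeping only the bacterial infection-present terms gives 0.314710, so
  P(bacterial infection | fever, influenza) = 0.314710 / 0.901033 ≈ 0.349

P(bacterial infection | fever, influenza) ≈ 0.349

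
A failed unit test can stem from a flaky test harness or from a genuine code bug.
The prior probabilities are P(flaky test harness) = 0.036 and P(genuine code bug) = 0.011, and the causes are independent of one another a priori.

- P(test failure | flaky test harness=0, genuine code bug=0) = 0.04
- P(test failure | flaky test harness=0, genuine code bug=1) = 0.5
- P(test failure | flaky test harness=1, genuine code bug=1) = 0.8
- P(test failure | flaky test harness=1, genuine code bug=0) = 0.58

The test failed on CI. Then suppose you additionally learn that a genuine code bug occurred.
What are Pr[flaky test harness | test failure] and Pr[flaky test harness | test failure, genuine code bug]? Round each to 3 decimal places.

P(test failure) = 0.04*0.964*0.989 + 0.5*0.964*0.011 + 0.58*0.036*0.989 + 0.8*0.036*0.011 = 0.038136 + 0.005302 + 0.020650 + 0.000317 = 0.064405
Of this, 0.020967 comes from 0.020650 + 0.000317 (the flaky test harness=true cases).
Hence the posterior is 0.020967/0.064405 ≈ 0.326.

Now condition on the additional information:
P(test failure | genuine code bug) = 0.5*0.964 + 0.8*0.036 = 0.482000 + 0.028800 = 0.510800
Of this, 0.028800 comes from 0.8*0.036 (the flaky test harness=true cases).
So P(flaky test harness | test failure, genuine code bug) = 0.028800/0.510800 ≈ 0.056.

Pr[flaky test harness | test failure] ≈ 0.326; Pr[flaky test harness | test failure, genuine code bug] ≈ 0.056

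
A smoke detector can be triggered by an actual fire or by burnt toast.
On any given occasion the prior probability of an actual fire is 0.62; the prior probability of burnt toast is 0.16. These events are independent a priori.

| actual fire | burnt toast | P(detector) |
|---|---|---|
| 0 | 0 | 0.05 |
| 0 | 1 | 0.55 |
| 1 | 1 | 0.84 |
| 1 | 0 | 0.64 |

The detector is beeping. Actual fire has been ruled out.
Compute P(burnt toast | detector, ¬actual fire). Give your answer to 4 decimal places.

P(burnt toast | detector, ¬actual fire) ≈ 0.6769

Sum P(detector|·) weighted by the priors over both values of burnt toast:
  P(detector | ¬actual fire) = 0.05×0.84 + 0.55×0.16
        = 0.042000 + 0.088000 = 0.130000
Keeping only the burnt toast-present terms gives 0.088000, so
  P(burnt toast | detector, ¬actual fire) = 0.088000 / 0.130000 ≈ 0.6769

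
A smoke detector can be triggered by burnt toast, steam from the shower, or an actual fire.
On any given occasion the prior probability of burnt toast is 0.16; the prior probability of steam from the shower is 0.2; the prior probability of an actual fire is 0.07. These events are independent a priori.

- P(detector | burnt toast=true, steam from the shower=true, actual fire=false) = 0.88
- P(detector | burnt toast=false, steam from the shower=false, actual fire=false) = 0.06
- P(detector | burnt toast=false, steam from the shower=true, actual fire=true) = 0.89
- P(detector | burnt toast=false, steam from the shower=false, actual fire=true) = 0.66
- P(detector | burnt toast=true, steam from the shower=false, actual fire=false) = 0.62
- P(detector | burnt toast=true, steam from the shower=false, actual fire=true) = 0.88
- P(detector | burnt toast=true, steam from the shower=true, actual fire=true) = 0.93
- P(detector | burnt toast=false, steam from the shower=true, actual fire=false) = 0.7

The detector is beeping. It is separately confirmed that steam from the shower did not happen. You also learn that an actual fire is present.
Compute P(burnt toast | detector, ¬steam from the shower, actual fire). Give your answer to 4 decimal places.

Sum P(detector|·) weighted by the priors over both values of burnt toast:
  P(detector | ¬steam from the shower, actual fire) = 0.66×0.84 + 0.88×0.16
        = 0.554400 + 0.140800 = 0.695200
The terms with burnt toast present sum to 0.140800, so
  P(burnt toast | detector, ¬steam from the shower, actual fire) = 0.140800 / 0.695200 ≈ 0.2025

P(burnt toast | detector, ¬steam from the shower, actual fire) ≈ 0.2025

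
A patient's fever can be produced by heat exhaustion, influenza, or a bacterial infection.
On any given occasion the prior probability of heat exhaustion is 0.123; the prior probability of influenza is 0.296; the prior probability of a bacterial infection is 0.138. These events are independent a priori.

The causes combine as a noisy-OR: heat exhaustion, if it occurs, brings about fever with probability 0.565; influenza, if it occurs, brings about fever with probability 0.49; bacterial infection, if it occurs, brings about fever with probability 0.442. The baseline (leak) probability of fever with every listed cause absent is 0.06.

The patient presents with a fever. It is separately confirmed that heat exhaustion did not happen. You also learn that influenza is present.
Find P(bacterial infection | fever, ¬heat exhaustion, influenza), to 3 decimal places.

P(bacterial infection | fever, ¬heat exhaustion, influenza) ≈ 0.184

Under noisy-OR, P(fever | causes) = 1 − (1−0.06)·∏(1−qᵢ) over the active causes.
By total probability over both values of bacterial infection:
  P(fever | ¬heat exhaustion, influenza) = 0.5206×0.862 + 0.732495×0.138
        = 0.448757 + 0.101084 = 0.549841
Configurations with bacterial infection contribute 0.101084, so
  P(bacterial infection | fever, ¬heat exhaustion, influenza) = 0.101084 / 0.549841 ≈ 0.184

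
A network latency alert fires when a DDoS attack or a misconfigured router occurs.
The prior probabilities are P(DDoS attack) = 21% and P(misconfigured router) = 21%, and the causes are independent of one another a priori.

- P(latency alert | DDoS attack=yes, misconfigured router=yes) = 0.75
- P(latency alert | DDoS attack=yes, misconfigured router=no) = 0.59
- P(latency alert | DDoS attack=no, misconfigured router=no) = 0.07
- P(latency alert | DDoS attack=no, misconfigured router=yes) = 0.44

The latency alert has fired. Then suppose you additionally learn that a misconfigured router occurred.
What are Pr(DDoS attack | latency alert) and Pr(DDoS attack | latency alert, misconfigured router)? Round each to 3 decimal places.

By total probability over the 4 (DDoS attack, misconfigured router) configurations:
  P(latency alert) = 0.07*0.79*0.79 + 0.44*0.79*0.21 + 0.59*0.21*0.79 + 0.75*0.21*0.21
        = 0.043687 + 0.072996 + 0.097881 + 0.033075 = 0.247639
Keeping only the DDoS attack-present terms gives 0.130956, so
  P(DDoS attack | latency alert) = 0.130956 / 0.247639 ≈ 0.529

Now also conditioning on misconfigured router=true:
P(latency alert | misconfigured router) = 0.44*0.79 + 0.75*0.21 = 0.347600 + 0.157500 = 0.505100
Of this, 0.157500 comes from 0.75*0.21 (the DDoS attack=true cases).
P(DDoS attack | latency alert, misconfigured router) = 0.157500 / 0.505100 ≈ 0.312
This is intercausal reasoning (explaining away): once misconfigured router accounts for the latency alert, DDoS attack becomes less likely.

Pr(DDoS attack | latency alert) ≈ 0.529; Pr(DDoS attack | latency alert, misconfigured router) ≈ 0.312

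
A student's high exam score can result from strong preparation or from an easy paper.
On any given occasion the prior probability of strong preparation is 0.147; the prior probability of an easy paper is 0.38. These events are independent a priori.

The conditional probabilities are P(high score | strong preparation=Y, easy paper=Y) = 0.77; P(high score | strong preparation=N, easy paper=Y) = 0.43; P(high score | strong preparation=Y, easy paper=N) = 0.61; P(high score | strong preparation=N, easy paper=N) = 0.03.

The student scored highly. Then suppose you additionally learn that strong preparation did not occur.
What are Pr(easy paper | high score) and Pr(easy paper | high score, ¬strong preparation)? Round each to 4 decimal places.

P(high score) = 0.03×0.853×0.62 + 0.43×0.853×0.38 + 0.61×0.147×0.62 + 0.77×0.147×0.38 = 0.015866 + 0.139380 + 0.055595 + 0.043012 = 0.253853
The easy paper-present share is 0.139380 + 0.043012 = 0.182392.
P(easy paper | high score) = 0.182392 / 0.253853 ≈ 0.7185

With the extra evidence:
Sum P(high score|·) weighted by the priors over both values of easy paper:
  P(high score | ¬strong preparation) = 0.03×0.62 + 0.43×0.38
        = 0.018600 + 0.163400 = 0.182000
Keeping only the easy paper-present terms gives 0.163400, so
  P(easy paper | high score, ¬strong preparation) = 0.163400 / 0.182000 ≈ 0.8978
Ruling out strong preparation raises the posterior on easy paper — the flip side of explaining away.

Pr(easy paper | high score) ≈ 0.7185; Pr(easy paper | high score, ¬strong preparation) ≈ 0.8978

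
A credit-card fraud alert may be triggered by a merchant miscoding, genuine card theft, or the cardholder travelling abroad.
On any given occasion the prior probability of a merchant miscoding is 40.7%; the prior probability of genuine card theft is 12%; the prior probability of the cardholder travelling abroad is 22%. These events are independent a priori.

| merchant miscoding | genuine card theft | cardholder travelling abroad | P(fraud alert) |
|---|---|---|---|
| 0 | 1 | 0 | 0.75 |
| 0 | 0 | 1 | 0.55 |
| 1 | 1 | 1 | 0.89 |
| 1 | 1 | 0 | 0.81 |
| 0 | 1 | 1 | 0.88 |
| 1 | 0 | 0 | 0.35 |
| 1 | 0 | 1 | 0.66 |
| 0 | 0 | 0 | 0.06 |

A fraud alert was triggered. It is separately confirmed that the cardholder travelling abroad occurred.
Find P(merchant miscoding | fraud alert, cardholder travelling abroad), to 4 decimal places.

P(merchant miscoding | fraud alert, cardholder travelling abroad) ≈ 0.4446

For the numerator, keep only merchant miscoding=true terms: 0.236386 + 0.043468 = 0.279854
Denominator P(fraud alert | cardholder travelling abroad): 0.55·0.593·0.88 + 0.88·0.593·0.12 + 0.66·0.407·0.88 + 0.89·0.407·0.12 = 0.629487
P(merchant miscoding | fraud alert, cardholder travelling abroad) = 0.279854/0.629487 ≈ 0.4446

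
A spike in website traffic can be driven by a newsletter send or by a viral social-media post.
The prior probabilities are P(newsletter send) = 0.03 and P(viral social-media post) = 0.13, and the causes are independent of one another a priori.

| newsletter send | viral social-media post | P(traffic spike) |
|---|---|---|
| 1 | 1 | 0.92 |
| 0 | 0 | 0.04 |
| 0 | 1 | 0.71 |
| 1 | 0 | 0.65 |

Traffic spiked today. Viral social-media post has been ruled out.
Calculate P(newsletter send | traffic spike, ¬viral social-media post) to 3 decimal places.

P(traffic spike | ¬viral social-media post) = 0.04·0.97 + 0.65·0.03 = 0.038800 + 0.019500 = 0.058300
The newsletter send-present share is 0.65·0.03 = 0.019500.
P(newsletter send | traffic spike, ¬viral social-media post) = 0.019500 / 0.058300 ≈ 0.334

P(newsletter send | traffic spike, ¬viral social-media post) ≈ 0.334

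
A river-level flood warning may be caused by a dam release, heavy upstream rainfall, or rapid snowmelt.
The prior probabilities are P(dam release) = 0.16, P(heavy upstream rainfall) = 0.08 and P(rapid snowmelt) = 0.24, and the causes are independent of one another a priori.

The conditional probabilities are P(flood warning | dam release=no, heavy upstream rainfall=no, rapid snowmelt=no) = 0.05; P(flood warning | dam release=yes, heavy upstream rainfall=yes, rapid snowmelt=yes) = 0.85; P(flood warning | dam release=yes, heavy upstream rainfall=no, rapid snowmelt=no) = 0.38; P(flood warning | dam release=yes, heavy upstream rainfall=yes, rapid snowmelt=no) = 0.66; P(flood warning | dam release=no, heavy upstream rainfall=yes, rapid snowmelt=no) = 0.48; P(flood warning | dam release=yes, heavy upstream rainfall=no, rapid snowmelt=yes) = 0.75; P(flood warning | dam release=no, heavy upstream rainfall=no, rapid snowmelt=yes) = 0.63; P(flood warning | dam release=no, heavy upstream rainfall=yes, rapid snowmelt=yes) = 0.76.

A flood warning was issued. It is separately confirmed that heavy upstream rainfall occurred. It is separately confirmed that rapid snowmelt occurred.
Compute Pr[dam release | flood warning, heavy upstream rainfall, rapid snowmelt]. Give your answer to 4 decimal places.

Pr[dam release | flood warning, heavy upstream rainfall, rapid snowmelt] ≈ 0.1756

P(flood warning | heavy upstream rainfall, rapid snowmelt) = 0.76·0.84 + 0.85·0.16 = 0.638400 + 0.136000 = 0.774400
The dam release-present share is 0.85·0.16 = 0.136000.
Hence the posterior is 0.136000/0.774400 ≈ 0.1756.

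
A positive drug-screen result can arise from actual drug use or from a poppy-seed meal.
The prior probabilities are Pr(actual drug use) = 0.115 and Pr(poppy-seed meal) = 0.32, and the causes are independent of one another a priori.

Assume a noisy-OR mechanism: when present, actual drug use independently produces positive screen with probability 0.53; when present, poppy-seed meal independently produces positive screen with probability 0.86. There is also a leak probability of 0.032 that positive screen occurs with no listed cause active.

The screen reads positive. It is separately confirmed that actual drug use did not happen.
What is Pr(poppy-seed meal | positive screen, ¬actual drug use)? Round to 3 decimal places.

Pr(poppy-seed meal | positive screen, ¬actual drug use) ≈ 0.927

Under noisy-OR, P(positive screen | causes) = 1 − (1−0.032)·∏(1−qᵢ) over the active causes.
P(positive screen | ¬actual drug use) = 0.032*0.68 + 0.86448*0.32 = 0.021760 + 0.276634 = 0.298394
Restricting to configurations with poppy-seed meal present: 0.86448*0.32 = 0.276634.
P(poppy-seed meal | positive screen, ¬actual drug use) = 0.276634 / 0.298394 ≈ 0.927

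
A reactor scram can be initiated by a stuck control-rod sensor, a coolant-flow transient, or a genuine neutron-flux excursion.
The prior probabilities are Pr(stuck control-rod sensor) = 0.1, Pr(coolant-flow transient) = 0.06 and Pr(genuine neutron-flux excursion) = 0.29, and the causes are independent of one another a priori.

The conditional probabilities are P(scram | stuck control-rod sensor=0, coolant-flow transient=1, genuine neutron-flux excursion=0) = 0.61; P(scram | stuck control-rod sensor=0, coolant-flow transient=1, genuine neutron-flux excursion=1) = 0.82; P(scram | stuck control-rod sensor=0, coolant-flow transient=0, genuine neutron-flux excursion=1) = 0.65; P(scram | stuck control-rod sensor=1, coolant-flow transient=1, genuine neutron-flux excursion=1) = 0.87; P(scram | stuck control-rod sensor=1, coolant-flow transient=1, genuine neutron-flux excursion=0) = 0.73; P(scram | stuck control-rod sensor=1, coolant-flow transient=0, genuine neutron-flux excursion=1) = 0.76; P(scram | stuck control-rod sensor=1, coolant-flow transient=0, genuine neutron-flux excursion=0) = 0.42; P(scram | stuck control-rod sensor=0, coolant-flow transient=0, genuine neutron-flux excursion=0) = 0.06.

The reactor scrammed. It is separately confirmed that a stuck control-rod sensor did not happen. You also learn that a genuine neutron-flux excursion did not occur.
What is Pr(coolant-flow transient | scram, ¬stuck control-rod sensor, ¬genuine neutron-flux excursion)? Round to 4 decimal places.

P(scram | ¬stuck control-rod sensor, ¬genuine neutron-flux excursion) = 0.06×0.94 + 0.61×0.06 = 0.056400 + 0.036600 = 0.093000
Of this, 0.036600 comes from 0.61×0.06 (the coolant-flow transient=true cases).
So P(coolant-flow transient | scram, ¬stuck control-rod sensor, ¬genuine neutron-flux excursion) = 0.036600/0.093000 ≈ 0.3935.

Pr(coolant-flow transient | scram, ¬stuck control-rod sensor, ¬genuine neutron-flux excursion) ≈ 0.3935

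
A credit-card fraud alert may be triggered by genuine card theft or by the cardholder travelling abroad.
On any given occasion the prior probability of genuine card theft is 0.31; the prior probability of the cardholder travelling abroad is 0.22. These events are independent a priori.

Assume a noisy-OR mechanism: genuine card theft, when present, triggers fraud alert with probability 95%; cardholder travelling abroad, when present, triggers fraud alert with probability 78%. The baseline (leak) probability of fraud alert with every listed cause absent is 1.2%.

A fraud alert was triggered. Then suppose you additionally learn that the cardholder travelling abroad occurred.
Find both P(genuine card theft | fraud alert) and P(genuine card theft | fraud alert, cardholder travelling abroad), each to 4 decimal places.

Under noisy-OR, P(fraud alert | causes) = 1 − (1−0.012)·∏(1−qᵢ) over the active causes.
P(fraud alert) = 0.012*0.69*0.78 + 0.78264*0.69*0.22 + 0.9506*0.31*0.78 + 0.989132*0.31*0.22 = 0.006458 + 0.118805 + 0.229855 + 0.067459 = 0.422577
Restricting to configurations with genuine card theft present: 0.229855 + 0.067459 = 0.297314.
So P(genuine card theft | fraud alert) = 0.297314/0.422577 ≈ 0.7036.

Now condition on the additional information:
For the numerator, keep only genuine card theft=true terms: 0.989132*0.31 = 0.306631
Normalizer over all consistent configurations: 0.78264*0.69 + 0.989132*0.31 = 0.846653
P(genuine card theft | fraud alert, cardholder travelling abroad) = 0.306631/0.846653 ≈ 0.3622

P(genuine card theft | fraud alert) ≈ 0.7036; P(genuine card theft | fraud alert, cardholder travelling abroad) ≈ 0.3622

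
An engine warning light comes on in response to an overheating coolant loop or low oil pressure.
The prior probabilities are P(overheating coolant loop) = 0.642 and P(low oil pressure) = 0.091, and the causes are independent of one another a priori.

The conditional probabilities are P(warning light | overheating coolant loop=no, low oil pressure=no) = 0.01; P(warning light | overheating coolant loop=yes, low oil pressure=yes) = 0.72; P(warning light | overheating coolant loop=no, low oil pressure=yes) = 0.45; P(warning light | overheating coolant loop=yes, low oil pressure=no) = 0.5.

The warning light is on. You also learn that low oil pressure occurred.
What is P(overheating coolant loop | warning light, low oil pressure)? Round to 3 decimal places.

P(warning light | low oil pressure) = 0.45*0.358 + 0.72*0.642 = 0.161100 + 0.462240 = 0.623340
Restricting to configurations with overheating coolant loop present: 0.72*0.642 = 0.462240.
Hence the posterior is 0.462240/0.623340 ≈ 0.742.

P(overheating coolant loop | warning light, low oil pressure) ≈ 0.742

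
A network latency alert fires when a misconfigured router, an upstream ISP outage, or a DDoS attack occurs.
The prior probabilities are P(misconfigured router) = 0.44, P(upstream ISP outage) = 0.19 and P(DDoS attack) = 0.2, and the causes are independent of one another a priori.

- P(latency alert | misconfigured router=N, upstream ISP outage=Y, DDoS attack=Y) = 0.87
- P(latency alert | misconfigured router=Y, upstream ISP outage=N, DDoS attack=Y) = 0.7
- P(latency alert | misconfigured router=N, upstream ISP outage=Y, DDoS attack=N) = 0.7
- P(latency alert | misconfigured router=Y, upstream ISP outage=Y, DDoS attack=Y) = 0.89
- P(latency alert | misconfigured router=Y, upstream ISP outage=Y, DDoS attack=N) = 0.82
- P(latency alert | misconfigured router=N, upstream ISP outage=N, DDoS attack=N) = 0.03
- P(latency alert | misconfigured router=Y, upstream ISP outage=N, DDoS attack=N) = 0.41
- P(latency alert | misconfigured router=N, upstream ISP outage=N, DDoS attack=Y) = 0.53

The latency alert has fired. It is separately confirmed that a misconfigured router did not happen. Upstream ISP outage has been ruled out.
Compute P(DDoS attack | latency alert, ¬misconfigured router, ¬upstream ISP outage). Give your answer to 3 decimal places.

P(DDoS attack | latency alert, ¬misconfigured router, ¬upstream ISP outage) ≈ 0.815

Numerator (weight on configurations with DDoS attack): 0.53·0.2 = 0.106000
Denominator P(latency alert | ¬misconfigured router, ¬upstream ISP outage): 0.03·0.8 + 0.53·0.2 = 0.130000
Posterior = 0.106000 / 0.130000 ≈ 0.815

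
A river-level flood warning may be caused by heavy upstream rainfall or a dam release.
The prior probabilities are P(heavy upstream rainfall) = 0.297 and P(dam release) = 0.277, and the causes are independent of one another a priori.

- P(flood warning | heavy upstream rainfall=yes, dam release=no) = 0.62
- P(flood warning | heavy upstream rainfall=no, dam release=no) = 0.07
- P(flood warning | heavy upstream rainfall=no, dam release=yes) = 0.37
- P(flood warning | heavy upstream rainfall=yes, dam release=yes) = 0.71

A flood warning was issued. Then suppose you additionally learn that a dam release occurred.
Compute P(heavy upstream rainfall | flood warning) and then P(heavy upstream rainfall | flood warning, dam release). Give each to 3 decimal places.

P(flood warning) = 0.07*0.703*0.723 + 0.37*0.703*0.277 + 0.62*0.297*0.723 + 0.71*0.297*0.277 = 0.035579 + 0.072050 + 0.133133 + 0.058411 = 0.299173
The heavy upstream rainfall-present share is 0.133133 + 0.058411 = 0.191544.
P(heavy upstream rainfall | flood warning) = 0.191544 / 0.299173 ≈ 0.640

Now condition on the additional information:
For the numerator, keep only heavy upstream rainfall=true terms: 0.71·0.297 = 0.210870
Normalizer over all consistent configurations: 0.37·0.703 + 0.71·0.297 = 0.470980
Posterior = 0.210870 / 0.470980 ≈ 0.448

P(heavy upstream rainfall | flood warning) ≈ 0.640; P(heavy upstream rainfall | flood warning, dam release) ≈ 0.448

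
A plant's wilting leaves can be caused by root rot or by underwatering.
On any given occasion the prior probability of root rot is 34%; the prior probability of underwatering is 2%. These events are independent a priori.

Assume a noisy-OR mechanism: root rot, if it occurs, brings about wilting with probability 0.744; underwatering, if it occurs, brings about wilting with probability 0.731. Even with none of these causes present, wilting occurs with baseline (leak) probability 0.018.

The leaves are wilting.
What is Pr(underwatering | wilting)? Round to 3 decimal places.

Under noisy-OR, P(wilting | causes) = 1 − (1−0.018)·∏(1−qᵢ) over the active causes.
By total probability over the 4 (root rot, underwatering) configurations:
  P(wilting) = 0.018*0.66*0.98 + 0.735842*0.66*0.02 + 0.748608*0.34*0.98 + 0.932376*0.34*0.02
        = 0.011642 + 0.009713 + 0.249436 + 0.006340 = 0.277131
Keeping only the underwatering-present terms gives 0.016053, so
  P(underwatering | wilting) = 0.016053 / 0.277131 ≈ 0.058

Pr(underwatering | wilting) ≈ 0.058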